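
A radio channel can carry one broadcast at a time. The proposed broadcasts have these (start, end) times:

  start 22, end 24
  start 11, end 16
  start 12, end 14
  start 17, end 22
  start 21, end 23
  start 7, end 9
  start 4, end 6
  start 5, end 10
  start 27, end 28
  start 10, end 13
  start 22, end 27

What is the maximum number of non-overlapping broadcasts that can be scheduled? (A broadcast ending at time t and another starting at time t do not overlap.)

6

Order by finish time; keep every interval that doesn't clash with the previous kept one.
Sorted by end: (4,6)  (7,9)  (5,10)  (10,13)  (12,14)  (11,16)  (17,22)  (21,23)  (22,24)  (22,27)  (27,28)
take (4,6); take (7,9); take (10,13); skip (12,14); skip (11,16); take (17,22); skip (21,23); take (22,24); skip (22,27); take (27,28).
Selected 6 broadcasts.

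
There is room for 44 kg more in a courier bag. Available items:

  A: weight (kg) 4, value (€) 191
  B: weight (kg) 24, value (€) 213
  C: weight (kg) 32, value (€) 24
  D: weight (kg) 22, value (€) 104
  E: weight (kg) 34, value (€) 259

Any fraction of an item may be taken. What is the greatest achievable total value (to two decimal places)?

525.88

Greedy by value/weight ratio, highest first.
Ratios (sorted): A 47.75, B 8.88, E 7.62, D 4.73, C 0.75
take A (4 @ 191); take B (24 @ 213); take 16/34 of E → 121.88. Capacity used 44/44.
Total value = 525.88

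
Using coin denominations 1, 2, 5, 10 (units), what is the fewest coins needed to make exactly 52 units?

6

Use the largest denomination that fits, subtract, and repeat.
52 = 5×10 + 1×2
Total coins = 5 + 1 = 6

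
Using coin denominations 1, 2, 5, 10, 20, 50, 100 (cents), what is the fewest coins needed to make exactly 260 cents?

4

Greedy: take as many of the largest coin as possible, then repeat with the remainder.
260 = 2×100 + 1×50 + 1×10
Total coins = 2 + 1 + 1 = 4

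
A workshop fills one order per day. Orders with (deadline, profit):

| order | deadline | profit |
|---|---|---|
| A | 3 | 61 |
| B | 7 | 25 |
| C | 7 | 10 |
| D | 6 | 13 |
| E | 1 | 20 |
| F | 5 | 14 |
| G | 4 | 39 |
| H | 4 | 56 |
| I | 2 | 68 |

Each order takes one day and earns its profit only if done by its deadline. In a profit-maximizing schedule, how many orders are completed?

Profit order: I=68 A=61 H=56 G=39 B=25 E=20 F=14 D=13 C=10
Assign: I→slot 2, A→slot 3, H→slot 4, G→slot 1, B→slot 7, E skipped, F→slot 5, D→slot 6, C skipped.
Slots: [1:G] [2:I] [3:A] [4:H] [5:F] [6:D] [7:B]
7 of 9 scheduled.

7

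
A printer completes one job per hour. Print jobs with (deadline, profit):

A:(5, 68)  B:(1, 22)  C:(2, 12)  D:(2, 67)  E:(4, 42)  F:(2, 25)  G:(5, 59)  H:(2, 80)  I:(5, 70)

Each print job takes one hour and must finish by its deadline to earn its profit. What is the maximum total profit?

Take jobs in profit order; each goes to the latest open slot no later than its deadline.
By profit: H(d2,80), I(d5,70), A(d5,68), D(d2,67), G(d5,59), E(d4,42), F(d2,25), B(d1,22), C(d2,12)
H→slot 2; I→slot 5; A→slot 4; D→slot 1; G→slot 3; E skipped; F skipped; B skipped; C skipped.
Profit = 67 + 80 + 59 + 68 + 70 = 344

344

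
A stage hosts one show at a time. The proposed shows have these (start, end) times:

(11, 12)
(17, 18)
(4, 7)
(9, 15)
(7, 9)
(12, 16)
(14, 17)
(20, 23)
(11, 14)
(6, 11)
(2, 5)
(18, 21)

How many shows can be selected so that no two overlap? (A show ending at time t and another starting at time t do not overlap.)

6

Sorted by end: (2,5)  (4,7)  (7,9)  (6,11)  (11,12)  (11,14)  (9,15)  (12,16)  (14,17)  (17,18)  (18,21)  (20,23)
take (2,5); take (7,9); take (11,12); take (12,16); take (17,18); take (18,21); skip (20,23).
Selected 6 shows.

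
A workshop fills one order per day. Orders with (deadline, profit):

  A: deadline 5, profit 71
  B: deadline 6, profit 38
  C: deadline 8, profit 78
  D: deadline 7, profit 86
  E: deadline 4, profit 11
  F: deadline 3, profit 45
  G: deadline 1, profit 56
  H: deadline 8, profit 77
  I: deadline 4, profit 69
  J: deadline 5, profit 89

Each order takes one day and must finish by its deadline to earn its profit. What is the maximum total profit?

Profit order: J=89 D=86 C=78 H=77 A=71 I=69 G=56 F=45 B=38 E=11
Assign: J→slot 5, D→slot 7, C→slot 8, H→slot 6, A→slot 4, I→slot 3, G→slot 1, F→slot 2, B skipped, E skipped.
Slots: [1:G] [2:F] [3:I] [4:A] [5:J] [6:H] [7:D] [8:C]
Profit = 56 + 45 + 69 + 71 + 89 + 77 + 86 + 78 = 571

571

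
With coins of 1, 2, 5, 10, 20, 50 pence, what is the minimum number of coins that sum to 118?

6

118 − 2×50→18 − 1×10→8 − 1×5→3 − 1×2→1 − 1×1→0
Total coins = 2 + 1 + 1 + 1 + 1 = 6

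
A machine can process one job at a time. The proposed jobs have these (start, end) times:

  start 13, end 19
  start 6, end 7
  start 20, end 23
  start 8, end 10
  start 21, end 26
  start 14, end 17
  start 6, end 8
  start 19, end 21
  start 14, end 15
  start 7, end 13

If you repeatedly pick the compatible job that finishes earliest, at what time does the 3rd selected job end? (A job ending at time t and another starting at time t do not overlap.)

Sort by end time and greedily take each interval whose start is ≥ the last chosen end.
By end time: (6,7), (6,8), (8,10), (7,13), (14,15), (14,17), (13,19), (19,21), (20,23), (21,26).
Pick (6,7); next start ≥ 7 → (8,10); next start ≥ 10 → (14,15); next start ≥ 15 → (19,21); next start ≥ 21 → (21,26).
Selected: (6,7) (8,10) (14,15) (19,21) (21,26)

15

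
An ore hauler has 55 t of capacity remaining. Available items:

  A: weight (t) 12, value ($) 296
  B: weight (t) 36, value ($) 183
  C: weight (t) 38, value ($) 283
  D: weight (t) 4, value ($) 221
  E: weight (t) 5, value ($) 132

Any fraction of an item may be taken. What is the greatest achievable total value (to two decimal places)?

Greedy by value/weight ratio, highest first.
Order: D (221/4=55.25) > E (132/5=26.40) > A (296/12=24.67) > C (283/38=7.45) > B (183/36=5.08)
Fill: take D (4 @ 221) → take E (5 @ 132) → take A (12 @ 296) → take 34/38 of C → 253.21; 55/55 used.
Total value = 902.21

902.21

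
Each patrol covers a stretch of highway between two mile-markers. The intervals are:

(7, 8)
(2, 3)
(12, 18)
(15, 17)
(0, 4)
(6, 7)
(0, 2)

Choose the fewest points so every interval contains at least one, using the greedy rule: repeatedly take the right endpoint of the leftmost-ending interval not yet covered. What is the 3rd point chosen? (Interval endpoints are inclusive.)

17

Sort by right endpoint; whenever an interval is uncovered, place a point at its right end.
By right end: [0,2]  [2,3]  [0,4]  [6,7]  [7,8]  [15,17]  [12,18]
[0,2] uncovered → point at 2; [6,7] uncovered → point at 7; [15,17] uncovered → point at 17.
Points: 2, 7, 17 (3 total).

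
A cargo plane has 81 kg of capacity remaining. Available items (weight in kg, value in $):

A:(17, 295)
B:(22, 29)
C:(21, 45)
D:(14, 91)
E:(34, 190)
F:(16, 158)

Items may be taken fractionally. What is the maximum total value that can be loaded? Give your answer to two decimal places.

734.00

Greedy by value/weight ratio, highest first.
Ratios (sorted): A 17.35, F 9.88, D 6.50, E 5.59, C 2.14, B 1.32
take A (17 @ 295); take F (16 @ 158); take D (14 @ 91); take E (34 @ 190). Capacity used 81/81.
Total value = 734.00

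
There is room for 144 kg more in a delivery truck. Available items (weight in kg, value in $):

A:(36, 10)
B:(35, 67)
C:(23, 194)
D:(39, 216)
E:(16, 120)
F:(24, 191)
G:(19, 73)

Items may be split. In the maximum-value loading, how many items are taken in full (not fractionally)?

Order: C (194/23=8.43) > F (191/24=7.96) > E (120/16=7.50) > D (216/39=5.54) > G (73/19=3.84) > B (67/35=1.91) > A (10/36=0.28)
Fill: take C (23 @ 194) → take F (24 @ 191) → take E (16 @ 120) → take D (39 @ 216) → take G (19 @ 73) → take 23/35 of B → 44.03; 144/144 used.
5 item(s) taken whole; one partial (take 23/35 of B).

5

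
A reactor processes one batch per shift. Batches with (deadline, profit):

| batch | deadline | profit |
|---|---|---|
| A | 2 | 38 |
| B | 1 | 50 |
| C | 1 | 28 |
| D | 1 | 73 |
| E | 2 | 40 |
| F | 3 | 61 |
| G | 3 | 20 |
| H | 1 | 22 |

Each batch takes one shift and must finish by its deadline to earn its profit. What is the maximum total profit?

Take jobs in profit order; each goes to the latest open slot no later than its deadline.
By profit: D(d1,73), F(d3,61), B(d1,50), E(d2,40), A(d2,38), C(d1,28), H(d1,22), G(d3,20)
D→slot 1; F→slot 3; B skipped; E→slot 2; A skipped; C skipped; H skipped; G skipped.
Profit = 73 + 40 + 61 = 174

174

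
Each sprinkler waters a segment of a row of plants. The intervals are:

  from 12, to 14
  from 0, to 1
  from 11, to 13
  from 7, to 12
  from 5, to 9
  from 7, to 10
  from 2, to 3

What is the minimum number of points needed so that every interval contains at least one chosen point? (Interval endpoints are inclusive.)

By right end: [0,1]  [2,3]  [5,9]  [7,10]  [7,12]  [11,13]  [12,14]
[0,1] uncovered → point at 1; [2,3] uncovered → point at 3; [5,9] uncovered → point at 9; [11,13] uncovered → point at 13.
Points: 1, 3, 9, 13 (4 total).

4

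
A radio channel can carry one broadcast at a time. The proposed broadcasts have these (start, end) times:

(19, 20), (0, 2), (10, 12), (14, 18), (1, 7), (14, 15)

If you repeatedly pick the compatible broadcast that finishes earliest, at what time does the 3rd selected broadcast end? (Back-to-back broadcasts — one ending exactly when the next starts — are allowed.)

By end time: (0,2), (1,7), (10,12), (14,15), (14,18), (19,20).
Pick (0,2); next start ≥ 2 → (10,12); next start ≥ 12 → (14,15); next start ≥ 15 → (19,20).
Selected: (0,2) (10,12) (14,15) (19,20)

15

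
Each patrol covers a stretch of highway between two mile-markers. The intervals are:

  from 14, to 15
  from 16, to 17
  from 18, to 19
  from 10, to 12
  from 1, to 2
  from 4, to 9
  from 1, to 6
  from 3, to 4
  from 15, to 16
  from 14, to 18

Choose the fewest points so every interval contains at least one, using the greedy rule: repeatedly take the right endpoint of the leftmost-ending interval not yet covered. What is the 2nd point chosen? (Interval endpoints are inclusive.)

4

Sorted: [1,2] [3,4] [1,6] [4,9] [10,12] [14,15] [15,16] [16,17] [14,18] [18,19]
{[1,2]} hit by 2; {[3,4],[1,6],[4,9]} hit by 4; {[10,12]} hit by 12; {[14,15],[15,16]} hit by 15; {[16,17],[14,18]} hit by 17; {[18,19]} hit by 19.
Points: 2, 4, 12, 15, 17, 19 (6 total).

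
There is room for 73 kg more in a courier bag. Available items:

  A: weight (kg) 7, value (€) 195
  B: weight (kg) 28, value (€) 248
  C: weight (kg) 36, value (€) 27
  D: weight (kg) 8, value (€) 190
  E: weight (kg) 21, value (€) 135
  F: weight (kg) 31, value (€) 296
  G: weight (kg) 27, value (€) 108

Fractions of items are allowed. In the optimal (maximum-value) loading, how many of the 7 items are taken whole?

3

Greedy by value/weight ratio, highest first.
Ratios (sorted): A 27.86, D 23.75, F 9.55, B 8.86, E 6.43, G 4.00, C 0.75
take A (7 @ 195); take D (8 @ 190); take F (31 @ 296); take 27/28 of B → 239.14. Capacity used 73/73.
3 item(s) taken whole; one partial (take 27/28 of B).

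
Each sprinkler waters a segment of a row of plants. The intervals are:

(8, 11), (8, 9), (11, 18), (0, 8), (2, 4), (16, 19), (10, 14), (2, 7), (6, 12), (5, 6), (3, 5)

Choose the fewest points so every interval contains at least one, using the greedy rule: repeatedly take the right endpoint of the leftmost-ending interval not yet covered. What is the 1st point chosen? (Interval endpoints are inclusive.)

4

Process intervals by earliest right end; each time one isn't hit yet, stab at its right endpoint.
Sorted: [2,4] [3,5] [5,6] [2,7] [0,8] [8,9] [8,11] [6,12] [10,14] [11,18] [16,19]
{[2,4],[3,5]} hit by 4; {[5,6],[2,7],[0,8]} hit by 6; {[8,9],[8,11],[6,12]} hit by 9; {[10,14],[11,18]} hit by 14; {[16,19]} hit by 19.
Points: 4, 6, 9, 14, 19 (5 total).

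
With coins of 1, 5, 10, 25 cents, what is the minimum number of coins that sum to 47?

5

47 − 1×25→22 − 2×10→2 − 2×1→0
Total coins = 1 + 2 + 2 = 5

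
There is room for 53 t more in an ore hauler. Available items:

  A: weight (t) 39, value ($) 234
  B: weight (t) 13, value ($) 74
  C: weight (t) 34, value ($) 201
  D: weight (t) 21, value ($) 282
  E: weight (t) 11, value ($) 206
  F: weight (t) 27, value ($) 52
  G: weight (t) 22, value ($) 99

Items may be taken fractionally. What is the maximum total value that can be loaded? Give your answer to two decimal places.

Order: E (206/11=18.73) > D (282/21=13.43) > A (234/39=6.00) > C (201/34=5.91) > B (74/13=5.69) > G (99/22=4.50) > F (52/27=1.93)
Fill: take E (11 @ 206) → take D (21 @ 282) → take 21/39 of A → 126.00; 53/53 used.
Total value = 614.00

614.00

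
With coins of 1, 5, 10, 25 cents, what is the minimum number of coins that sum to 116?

116 = 4×25 + 1×10 + 1×5 + 1×1
Total coins = 4 + 1 + 1 + 1 = 7

7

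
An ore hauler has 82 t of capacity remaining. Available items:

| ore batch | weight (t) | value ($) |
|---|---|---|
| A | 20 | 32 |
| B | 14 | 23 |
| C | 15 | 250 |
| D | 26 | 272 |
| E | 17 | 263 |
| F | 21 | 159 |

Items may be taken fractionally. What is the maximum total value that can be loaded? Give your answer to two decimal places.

Sort by value per unit weight and fill in that order.
Order: C (250/15=16.67) > E (263/17=15.47) > D (272/26=10.46) > F (159/21=7.57) > B (23/14=1.64) > A (32/20=1.60)
Fill: take C (15 @ 250) → take E (17 @ 263) → take D (26 @ 272) → take F (21 @ 159) → take 3/14 of B → 4.93; 82/82 used.
Total value = 948.93

948.93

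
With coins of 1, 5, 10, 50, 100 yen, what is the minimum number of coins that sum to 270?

270 = 2×100 + 1×50 + 2×10
Total coins = 2 + 1 + 2 = 5

5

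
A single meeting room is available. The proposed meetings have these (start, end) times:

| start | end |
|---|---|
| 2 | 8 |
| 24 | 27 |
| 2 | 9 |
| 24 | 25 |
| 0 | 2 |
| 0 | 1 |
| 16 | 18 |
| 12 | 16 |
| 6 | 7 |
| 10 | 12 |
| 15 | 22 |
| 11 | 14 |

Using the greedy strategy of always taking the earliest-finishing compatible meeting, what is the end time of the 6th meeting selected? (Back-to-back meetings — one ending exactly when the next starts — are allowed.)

25

Sorted by end: (0,1)  (0,2)  (6,7)  (2,8)  (2,9)  (10,12)  (11,14)  (12,16)  (16,18)  (15,22)  (24,25)  (24,27)
take (0,1); skip (0,2); take (6,7); skip (2,9); take (10,12); take (12,16); take (16,18); take (24,25).
Selected: (0,1) (6,7) (10,12) (12,16) (16,18) (24,25)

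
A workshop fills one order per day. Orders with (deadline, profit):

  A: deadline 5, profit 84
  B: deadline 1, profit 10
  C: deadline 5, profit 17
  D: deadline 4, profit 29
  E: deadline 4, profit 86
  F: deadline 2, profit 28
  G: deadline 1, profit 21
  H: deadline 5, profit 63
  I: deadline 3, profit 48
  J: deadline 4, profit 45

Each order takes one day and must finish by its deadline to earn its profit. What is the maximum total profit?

326

Take jobs in profit order; each goes to the latest open slot no later than its deadline.
Profit order: E=86 A=84 H=63 I=48 J=45 D=29 F=28 G=21 C=17 B=10
Assign: E→slot 4, A→slot 5, H→slot 3, I→slot 2, J→slot 1, D skipped, F skipped, G skipped, C skipped, B skipped.
Slots: [1:J] [2:I] [3:H] [4:E] [5:A]
Profit = 45 + 48 + 63 + 86 + 84 = 326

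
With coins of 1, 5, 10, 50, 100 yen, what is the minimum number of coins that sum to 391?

9

391 − 3×100→91 − 1×50→41 − 4×10→1 − 1×1→0
Total coins = 3 + 1 + 4 + 1 = 9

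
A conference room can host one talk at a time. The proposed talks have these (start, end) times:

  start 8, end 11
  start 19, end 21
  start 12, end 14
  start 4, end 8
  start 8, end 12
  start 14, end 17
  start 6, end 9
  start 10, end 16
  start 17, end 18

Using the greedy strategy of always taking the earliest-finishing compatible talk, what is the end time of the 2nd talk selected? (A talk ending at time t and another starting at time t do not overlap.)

By end time: (4,8), (6,9), (8,11), (8,12), (12,14), (10,16), (14,17), (17,18), (19,21).
Pick (4,8); next start ≥ 8 → (8,11); next start ≥ 11 → (12,14); next start ≥ 14 → (14,17); next start ≥ 17 → (17,18); next start ≥ 18 → (19,21).
Selected: (4,8) (8,11) (12,14) (14,17) (17,18) (19,21)

11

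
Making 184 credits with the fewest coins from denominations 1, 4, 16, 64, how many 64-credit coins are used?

Greedy: take as many of the largest coin as possible, then repeat with the remainder.
184 − 2×64→56 − 3×16→8 − 2×4→0
Count of 64: 2

2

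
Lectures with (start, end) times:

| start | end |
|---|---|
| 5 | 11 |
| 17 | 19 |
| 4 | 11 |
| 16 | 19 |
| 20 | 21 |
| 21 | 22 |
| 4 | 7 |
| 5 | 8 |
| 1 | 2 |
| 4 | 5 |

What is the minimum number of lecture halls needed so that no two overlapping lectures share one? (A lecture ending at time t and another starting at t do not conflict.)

Count concurrent intervals with a sweep; the peak is the room count.
Events (time:±→running): 1:+→1 2:-→0 4:+→1 4:+→2 4:+→3 5:-→2 5:+→3 5:+→4 … peak 4.

4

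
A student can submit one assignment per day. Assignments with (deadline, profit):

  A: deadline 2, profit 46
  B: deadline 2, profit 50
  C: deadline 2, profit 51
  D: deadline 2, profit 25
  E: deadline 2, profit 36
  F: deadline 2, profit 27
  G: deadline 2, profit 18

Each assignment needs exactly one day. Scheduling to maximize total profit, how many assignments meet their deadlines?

2

Sort by profit descending; place each in the latest free slot ≤ its deadline.
By profit: C(d2,51), B(d2,50), A(d2,46), E(d2,36), F(d2,27), D(d2,25), G(d2,18)
C→slot 2; B→slot 1; A skipped; E skipped; F skipped; D skipped; G skipped.
2 of 7 scheduled.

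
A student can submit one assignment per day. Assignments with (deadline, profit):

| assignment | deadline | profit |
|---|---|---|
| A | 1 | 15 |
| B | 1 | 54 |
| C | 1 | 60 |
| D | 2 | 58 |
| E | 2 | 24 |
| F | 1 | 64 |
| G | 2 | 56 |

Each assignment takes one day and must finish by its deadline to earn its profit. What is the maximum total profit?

By profit: F(d1,64), C(d1,60), D(d2,58), G(d2,56), B(d1,54), E(d2,24), A(d1,15)
F→slot 1; C skipped; D→slot 2; G skipped; B skipped; E skipped; A skipped.
Profit = 64 + 58 = 122

122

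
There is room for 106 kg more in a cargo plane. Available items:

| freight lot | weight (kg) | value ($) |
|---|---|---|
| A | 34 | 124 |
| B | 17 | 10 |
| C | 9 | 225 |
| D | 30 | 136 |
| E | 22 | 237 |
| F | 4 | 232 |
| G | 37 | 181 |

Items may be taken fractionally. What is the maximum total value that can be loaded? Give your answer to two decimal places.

1025.59

Ratios (sorted): F 58.00, C 25.00, E 10.77, G 4.89, D 4.53, A 3.65, B 0.59
take F (4 @ 232); take C (9 @ 225); take E (22 @ 237); take G (37 @ 181); take D (30 @ 136); take 4/34 of A → 14.59. Capacity used 106/106.
Total value = 1025.59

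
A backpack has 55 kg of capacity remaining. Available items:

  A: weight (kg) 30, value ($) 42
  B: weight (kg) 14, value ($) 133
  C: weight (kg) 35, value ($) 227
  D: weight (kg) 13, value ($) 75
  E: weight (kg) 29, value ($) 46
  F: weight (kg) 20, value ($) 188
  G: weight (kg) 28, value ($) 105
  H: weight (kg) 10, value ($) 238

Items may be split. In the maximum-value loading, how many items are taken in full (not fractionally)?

Ratios (sorted): H 23.80, B 9.50, F 9.40, C 6.49, D 5.77, G 3.75, E 1.59, A 1.40
take H (10 @ 238); take B (14 @ 133); take F (20 @ 188); take 11/35 of C → 71.34. Capacity used 55/55.
3 item(s) taken whole; one partial (take 11/35 of C).

3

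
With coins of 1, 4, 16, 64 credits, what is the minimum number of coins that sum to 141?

Greedy: take as many of the largest coin as possible, then repeat with the remainder.
141 = 2×64 + 3×4 + 1×1
Total coins = 2 + 3 + 1 = 6

6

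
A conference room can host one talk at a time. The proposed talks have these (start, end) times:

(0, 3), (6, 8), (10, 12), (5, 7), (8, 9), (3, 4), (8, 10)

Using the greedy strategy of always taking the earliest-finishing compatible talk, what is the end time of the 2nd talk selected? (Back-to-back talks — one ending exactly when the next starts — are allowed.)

4

By end time: (0,3), (3,4), (5,7), (6,8), (8,9), (8,10), (10,12).
Pick (0,3); next start ≥ 3 → (3,4); next start ≥ 4 → (5,7); next start ≥ 7 → (8,9); next start ≥ 9 → (10,12).
Selected: (0,3) (3,4) (5,7) (8,9) (10,12)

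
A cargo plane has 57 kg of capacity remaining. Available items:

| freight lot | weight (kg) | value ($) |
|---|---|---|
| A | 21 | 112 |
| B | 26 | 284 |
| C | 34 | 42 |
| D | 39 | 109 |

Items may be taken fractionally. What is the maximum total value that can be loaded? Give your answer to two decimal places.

423.95

Ratios (sorted): B 10.92, A 5.33, D 2.79, C 1.24
take B (26 @ 284); take A (21 @ 112); take 10/39 of D → 27.95. Capacity used 57/57.
Total value = 423.95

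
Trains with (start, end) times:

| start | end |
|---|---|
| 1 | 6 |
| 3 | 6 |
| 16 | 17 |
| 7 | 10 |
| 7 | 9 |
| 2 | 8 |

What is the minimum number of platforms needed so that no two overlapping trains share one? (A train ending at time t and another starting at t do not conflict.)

3

Count concurrent intervals with a sweep; the peak is the room count.
Events (time:±→running): 1:+→1 2:+→2 3:+→3 … peak 3.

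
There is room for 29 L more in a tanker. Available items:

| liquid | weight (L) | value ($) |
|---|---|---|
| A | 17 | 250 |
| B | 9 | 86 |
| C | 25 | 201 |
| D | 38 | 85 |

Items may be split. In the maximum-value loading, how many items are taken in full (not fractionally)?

2

Sort by value per unit weight and fill in that order.
Ratios (sorted): A 14.71, B 9.56, C 8.04, D 2.24
take A (17 @ 250); take B (9 @ 86); take 3/25 of C → 24.12. Capacity used 29/29.
2 item(s) taken whole; one partial (take 3/25 of C).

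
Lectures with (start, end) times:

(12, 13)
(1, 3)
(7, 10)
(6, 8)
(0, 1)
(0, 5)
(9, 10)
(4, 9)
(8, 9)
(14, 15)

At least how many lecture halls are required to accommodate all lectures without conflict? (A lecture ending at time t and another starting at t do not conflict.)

3

Events (time:±→running): 0:+→1 0:+→2 1:-→1 1:+→2 3:-→1 4:+→2 5:-→1 6:+→2 7:+→3 … peak 3.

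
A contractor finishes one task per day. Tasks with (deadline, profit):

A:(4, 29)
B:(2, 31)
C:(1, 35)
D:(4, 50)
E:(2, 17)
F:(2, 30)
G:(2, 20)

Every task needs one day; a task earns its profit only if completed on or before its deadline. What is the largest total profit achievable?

By profit: D(d4,50), C(d1,35), B(d2,31), F(d2,30), A(d4,29), G(d2,20), E(d2,17)
D→slot 4; C→slot 1; B→slot 2; F skipped; A→slot 3; G skipped; E skipped.
Profit = 35 + 31 + 29 + 50 = 145

145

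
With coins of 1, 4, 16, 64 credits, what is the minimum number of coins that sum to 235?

10

Use the largest denomination that fits, subtract, and repeat.
235 = 3×64 + 2×16 + 2×4 + 3×1
Total coins = 3 + 2 + 2 + 3 = 10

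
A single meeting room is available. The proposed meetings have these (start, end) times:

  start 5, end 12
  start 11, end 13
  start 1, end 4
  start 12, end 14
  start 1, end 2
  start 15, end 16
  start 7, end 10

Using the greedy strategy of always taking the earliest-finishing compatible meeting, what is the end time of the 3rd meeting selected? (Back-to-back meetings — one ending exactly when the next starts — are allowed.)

13

By end time: (1,2), (1,4), (7,10), (5,12), (11,13), (12,14), (15,16).
Pick (1,2); next start ≥ 2 → (7,10); next start ≥ 10 → (11,13); next start ≥ 13 → (15,16).
Selected: (1,2) (7,10) (11,13) (15,16)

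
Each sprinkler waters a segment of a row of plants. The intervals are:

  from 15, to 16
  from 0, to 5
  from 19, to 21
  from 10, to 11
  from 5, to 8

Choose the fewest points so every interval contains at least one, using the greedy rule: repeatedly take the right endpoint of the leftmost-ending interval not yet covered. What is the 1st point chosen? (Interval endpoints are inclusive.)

5

Process intervals by earliest right end; each time one isn't hit yet, stab at its right endpoint.
By right end: [0,5]  [5,8]  [10,11]  [15,16]  [19,21]
[0,5] uncovered → point at 5; [10,11] uncovered → point at 11; [15,16] uncovered → point at 16; [19,21] uncovered → point at 21.
Points: 5, 11, 16, 21 (4 total).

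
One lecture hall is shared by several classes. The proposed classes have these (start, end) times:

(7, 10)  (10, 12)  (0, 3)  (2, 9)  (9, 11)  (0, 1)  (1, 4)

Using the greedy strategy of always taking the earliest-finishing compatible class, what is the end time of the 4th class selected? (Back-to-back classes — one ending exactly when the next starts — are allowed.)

Greedy by earliest finish: after sorting by end time, pick each interval compatible with the last pick.
By end time: (0,1), (0,3), (1,4), (2,9), (7,10), (9,11), (10,12).
Pick (0,1); next start ≥ 1 → (1,4); next start ≥ 4 → (7,10); next start ≥ 10 → (10,12).
Selected: (0,1) (1,4) (7,10) (10,12)

12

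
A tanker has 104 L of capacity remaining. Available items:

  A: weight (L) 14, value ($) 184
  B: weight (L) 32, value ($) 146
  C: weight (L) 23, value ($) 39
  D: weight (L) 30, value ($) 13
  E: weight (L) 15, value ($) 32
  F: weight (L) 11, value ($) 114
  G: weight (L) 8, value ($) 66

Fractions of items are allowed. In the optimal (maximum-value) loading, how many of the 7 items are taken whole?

6

Order: A (184/14=13.14) > F (114/11=10.36) > G (66/8=8.25) > B (146/32=4.56) > E (32/15=2.13) > C (39/23=1.70) > D (13/30=0.43)
Fill: take A (14 @ 184) → take F (11 @ 114) → take G (8 @ 66) → take B (32 @ 146) → take E (15 @ 32) → take C (23 @ 39) → take 1/30 of D → 0.43; 104/104 used.
6 item(s) taken whole; one partial (take 1/30 of D).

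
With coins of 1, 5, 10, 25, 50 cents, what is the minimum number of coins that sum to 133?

133 = 2×50 + 1×25 + 1×5 + 3×1
Total coins = 2 + 1 + 1 + 3 = 7

7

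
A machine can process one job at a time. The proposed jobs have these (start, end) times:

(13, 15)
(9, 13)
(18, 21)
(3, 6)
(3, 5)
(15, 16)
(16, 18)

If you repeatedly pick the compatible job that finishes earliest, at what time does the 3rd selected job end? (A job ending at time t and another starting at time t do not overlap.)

15

Sort by end time and greedily take each interval whose start is ≥ the last chosen end.
By end time: (3,5), (3,6), (9,13), (13,15), (15,16), (16,18), (18,21).
Pick (3,5); next start ≥ 5 → (9,13); next start ≥ 13 → (13,15); next start ≥ 15 → (15,16); next start ≥ 16 → (16,18); next start ≥ 18 → (18,21).
Selected: (3,5) (9,13) (13,15) (15,16) (16,18) (18,21)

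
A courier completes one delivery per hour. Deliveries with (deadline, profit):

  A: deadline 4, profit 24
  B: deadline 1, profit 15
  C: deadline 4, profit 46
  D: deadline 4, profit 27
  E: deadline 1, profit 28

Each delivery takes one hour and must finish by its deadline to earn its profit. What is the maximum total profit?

Sort by profit descending; place each in the latest free slot ≤ its deadline.
Profit order: C=46 E=28 D=27 A=24 B=15
Assign: C→slot 4, E→slot 1, D→slot 3, A→slot 2, B skipped.
Slots: [1:E] [2:A] [3:D] [4:C]
Profit = 28 + 24 + 27 + 46 = 125

125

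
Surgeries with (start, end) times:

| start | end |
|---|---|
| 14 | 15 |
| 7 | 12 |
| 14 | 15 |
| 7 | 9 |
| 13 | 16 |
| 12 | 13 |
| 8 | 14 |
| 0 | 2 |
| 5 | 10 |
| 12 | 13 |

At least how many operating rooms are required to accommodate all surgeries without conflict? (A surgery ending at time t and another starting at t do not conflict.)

Count concurrent intervals with a sweep; the peak is the room count.
starts: [0, 5, 7, 7, 8, 12, 12, 13, 14, 14]
ends:   [2, 9, 10, 12, 13, 13, 14, 15, 15, 16]
s0→1 e2→0 s5→1 s7→2 s7→3 s8→4  — peak 4.

4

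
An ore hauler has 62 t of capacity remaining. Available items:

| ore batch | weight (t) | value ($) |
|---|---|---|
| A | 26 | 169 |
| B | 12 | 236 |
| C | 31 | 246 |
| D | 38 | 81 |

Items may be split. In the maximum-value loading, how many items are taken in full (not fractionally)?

2

Sort by value per unit weight and fill in that order.
Ratios (sorted): B 19.67, C 7.94, A 6.50, D 2.13
take B (12 @ 236); take C (31 @ 246); take 19/26 of A → 123.50. Capacity used 62/62.
2 item(s) taken whole; one partial (take 19/26 of A).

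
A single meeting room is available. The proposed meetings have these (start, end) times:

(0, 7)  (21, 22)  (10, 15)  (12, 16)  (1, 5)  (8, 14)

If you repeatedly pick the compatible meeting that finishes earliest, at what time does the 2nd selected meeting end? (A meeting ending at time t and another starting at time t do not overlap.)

Greedy by earliest finish: after sorting by end time, pick each interval compatible with the last pick.
Sorted by end: (1,5)  (0,7)  (8,14)  (10,15)  (12,16)  (21,22)
take (1,5); take (8,14); skip (10,15); skip (12,16); take (21,22).
Selected: (1,5) (8,14) (21,22)

14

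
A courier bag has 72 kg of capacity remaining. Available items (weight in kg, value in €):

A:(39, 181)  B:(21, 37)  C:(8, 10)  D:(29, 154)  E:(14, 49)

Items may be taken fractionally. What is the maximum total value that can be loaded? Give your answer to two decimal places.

349.00

Sort by value per unit weight and fill in that order.
Order: D (154/29=5.31) > A (181/39=4.64) > E (49/14=3.50) > B (37/21=1.76) > C (10/8=1.25)
Fill: take D (29 @ 154) → take A (39 @ 181) → take 4/14 of E → 14.00; 72/72 used.
Total value = 349.00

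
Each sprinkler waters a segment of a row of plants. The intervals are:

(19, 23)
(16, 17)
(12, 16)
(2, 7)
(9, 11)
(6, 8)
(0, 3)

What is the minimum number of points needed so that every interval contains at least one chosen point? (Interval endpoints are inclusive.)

5

Process intervals by earliest right end; each time one isn't hit yet, stab at its right endpoint.
By right end: [0,3]  [2,7]  [6,8]  [9,11]  [12,16]  [16,17]  [19,23]
[0,3] uncovered → point at 3; [6,8] uncovered → point at 8; [9,11] uncovered → point at 11; [12,16] uncovered → point at 16; [19,23] uncovered → point at 23.
Points: 3, 8, 11, 16, 23 (5 total).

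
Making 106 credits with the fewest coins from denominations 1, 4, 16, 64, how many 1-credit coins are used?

Use the largest denomination that fits, subtract, and repeat.
106 − 1×64→42 − 2×16→10 − 2×4→2 − 2×1→0
Count of 1: 2

2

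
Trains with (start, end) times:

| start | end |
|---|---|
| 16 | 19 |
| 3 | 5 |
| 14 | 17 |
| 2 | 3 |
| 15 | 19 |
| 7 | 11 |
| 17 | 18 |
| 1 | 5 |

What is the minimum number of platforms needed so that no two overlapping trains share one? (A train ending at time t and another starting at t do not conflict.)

3

Count concurrent intervals with a sweep; the peak is the room count.
Events (time:±→running): 1:+→1 2:+→2 3:-→1 3:+→2 5:-→1 5:-→0 7:+→1 11:-→0 14:+→1 15:+→2 16:+→3 … peak 3.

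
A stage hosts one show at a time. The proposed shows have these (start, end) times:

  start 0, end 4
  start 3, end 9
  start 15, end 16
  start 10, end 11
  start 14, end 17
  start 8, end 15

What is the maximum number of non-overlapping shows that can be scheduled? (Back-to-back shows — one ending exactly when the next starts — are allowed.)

3

By end time: (0,4), (3,9), (10,11), (8,15), (15,16), (14,17).
Pick (0,4); next start ≥ 4 → (10,11); next start ≥ 11 → (15,16).
Selected 3 shows.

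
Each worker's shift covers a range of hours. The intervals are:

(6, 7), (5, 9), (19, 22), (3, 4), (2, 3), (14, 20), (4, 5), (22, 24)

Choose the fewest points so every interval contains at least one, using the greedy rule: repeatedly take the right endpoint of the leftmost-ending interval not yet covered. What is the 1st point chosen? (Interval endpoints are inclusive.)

3

Sort by right endpoint; whenever an interval is uncovered, place a point at its right end.
Sorted: [2,3] [3,4] [4,5] [6,7] [5,9] [14,20] [19,22] [22,24]
{[2,3],[3,4]} hit by 3; {[4,5]} hit by 5; {[6,7],[5,9]} hit by 7; {[14,20],[19,22]} hit by 20; {[22,24]} hit by 24.
Points: 3, 5, 7, 20, 24 (5 total).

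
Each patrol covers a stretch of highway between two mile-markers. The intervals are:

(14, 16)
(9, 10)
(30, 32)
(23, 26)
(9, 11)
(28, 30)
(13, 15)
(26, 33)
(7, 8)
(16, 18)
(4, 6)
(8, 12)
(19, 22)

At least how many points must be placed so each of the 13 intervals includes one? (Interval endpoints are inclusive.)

8

Sort by right endpoint; whenever an interval is uncovered, place a point at its right end.
By right end: [4,6]  [7,8]  [9,10]  [9,11]  [8,12]  [13,15]  [14,16]  [16,18]  [19,22]  [23,26]  [28,30]  [30,32]  [26,33]
[4,6] uncovered → point at 6; [7,8] uncovered → point at 8; [9,10] uncovered → point at 10; [13,15] uncovered → point at 15; [16,18] uncovered → point at 18; [19,22] uncovered → point at 22; [23,26] uncovered → point at 26; [28,30] uncovered → point at 30.
Points: 6, 8, 10, 15, 18, 22, 26, 30 (8 total).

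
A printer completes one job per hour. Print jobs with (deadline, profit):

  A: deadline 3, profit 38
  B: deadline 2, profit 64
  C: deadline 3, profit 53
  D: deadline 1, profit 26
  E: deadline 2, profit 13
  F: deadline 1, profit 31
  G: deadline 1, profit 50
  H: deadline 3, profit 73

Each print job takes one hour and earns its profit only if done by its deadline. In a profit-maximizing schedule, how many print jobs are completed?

Take jobs in profit order; each goes to the latest open slot no later than its deadline.
Profit order: H=73 B=64 C=53 G=50 A=38 F=31 D=26 E=13
Assign: H→slot 3, B→slot 2, C→slot 1, G skipped, A skipped, F skipped, D skipped, E skipped.
Slots: [1:C] [2:B] [3:H]
3 of 8 scheduled.

3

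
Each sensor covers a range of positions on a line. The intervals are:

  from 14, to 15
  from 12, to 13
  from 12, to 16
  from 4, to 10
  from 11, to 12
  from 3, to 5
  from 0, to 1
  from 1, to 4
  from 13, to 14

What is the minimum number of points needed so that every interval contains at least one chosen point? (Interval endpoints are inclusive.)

4

Process intervals by earliest right end; each time one isn't hit yet, stab at its right endpoint.
By right end: [0,1]  [1,4]  [3,5]  [4,10]  [11,12]  [12,13]  [13,14]  [14,15]  [12,16]
[0,1] uncovered → point at 1; [3,5] uncovered → point at 5; [11,12] uncovered → point at 12; [13,14] uncovered → point at 14.
Points: 1, 5, 12, 14 (4 total).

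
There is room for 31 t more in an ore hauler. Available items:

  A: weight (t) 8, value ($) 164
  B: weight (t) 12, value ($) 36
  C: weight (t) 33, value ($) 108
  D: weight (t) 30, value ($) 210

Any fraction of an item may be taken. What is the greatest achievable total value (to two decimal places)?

Order: A (164/8=20.50) > D (210/30=7.00) > C (108/33=3.27) > B (36/12=3.00)
Fill: take A (8 @ 164) → take 23/30 of D → 161.00; 31/31 used.
Total value = 325.00

325.00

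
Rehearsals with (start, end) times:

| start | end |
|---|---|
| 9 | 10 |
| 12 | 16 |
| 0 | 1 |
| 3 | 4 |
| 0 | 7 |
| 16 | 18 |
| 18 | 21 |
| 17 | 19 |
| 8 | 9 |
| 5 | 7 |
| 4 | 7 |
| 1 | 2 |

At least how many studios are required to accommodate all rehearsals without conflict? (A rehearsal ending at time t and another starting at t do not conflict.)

3

The answer is the maximum number of intervals overlapping at any instant.
starts: [0, 0, 1, 3, 4, 5, 8, 9, 12, 16, 17, 18]
ends:   [1, 2, 4, 7, 7, 7, 9, 10, 16, 18, 19, 21]
s0→1 s0→2 e1→1 s1→2 e2→1 s3→2 e4→1 s4→2 s5→3  — peak 3.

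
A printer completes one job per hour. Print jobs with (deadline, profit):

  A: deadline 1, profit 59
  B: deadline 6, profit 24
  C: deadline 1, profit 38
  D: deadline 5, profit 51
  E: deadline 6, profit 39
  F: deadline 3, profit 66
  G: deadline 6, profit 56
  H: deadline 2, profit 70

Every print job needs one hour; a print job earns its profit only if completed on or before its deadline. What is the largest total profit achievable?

341

Profit order: H=70 F=66 A=59 G=56 D=51 E=39 C=38 B=24
Assign: H→slot 2, F→slot 3, A→slot 1, G→slot 6, D→slot 5, E→slot 4, C skipped, B skipped.
Slots: [1:A] [2:H] [3:F] [4:E] [5:D] [6:G]
Profit = 59 + 70 + 66 + 39 + 51 + 56 = 341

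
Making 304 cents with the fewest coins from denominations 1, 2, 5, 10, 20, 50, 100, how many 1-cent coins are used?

304 = 3×100 + 2×2
Count of 1: 0

0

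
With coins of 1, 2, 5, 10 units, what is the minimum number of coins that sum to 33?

5

33 = 3×10 + 1×2 + 1×1
Total coins = 3 + 1 + 1 = 5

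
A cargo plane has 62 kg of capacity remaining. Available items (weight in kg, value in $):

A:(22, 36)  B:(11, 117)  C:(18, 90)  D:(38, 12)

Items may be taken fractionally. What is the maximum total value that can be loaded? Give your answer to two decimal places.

Order: B (117/11=10.64) > C (90/18=5.00) > A (36/22=1.64) > D (12/38=0.32)
Fill: take B (11 @ 117) → take C (18 @ 90) → take A (22 @ 36) → take 11/38 of D → 3.47; 62/62 used.
Total value = 246.47

246.47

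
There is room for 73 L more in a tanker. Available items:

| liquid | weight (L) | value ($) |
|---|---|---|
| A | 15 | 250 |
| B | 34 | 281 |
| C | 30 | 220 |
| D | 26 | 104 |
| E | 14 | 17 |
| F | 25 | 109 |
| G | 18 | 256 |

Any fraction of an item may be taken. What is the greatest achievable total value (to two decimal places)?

831.00

Sort by value per unit weight and fill in that order.
Order: A (250/15=16.67) > G (256/18=14.22) > B (281/34=8.26) > C (220/30=7.33) > F (109/25=4.36) > D (104/26=4.00) > E (17/14=1.21)
Fill: take A (15 @ 250) → take G (18 @ 256) → take B (34 @ 281) → take 6/30 of C → 44.00; 73/73 used.
Total value = 831.00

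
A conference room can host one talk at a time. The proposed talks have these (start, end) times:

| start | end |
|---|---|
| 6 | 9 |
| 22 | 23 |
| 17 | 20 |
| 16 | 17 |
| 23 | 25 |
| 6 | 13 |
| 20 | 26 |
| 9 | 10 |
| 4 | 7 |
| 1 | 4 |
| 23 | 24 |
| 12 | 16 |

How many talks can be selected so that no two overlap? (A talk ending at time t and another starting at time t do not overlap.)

8

By end time: (1,4), (4,7), (6,9), (9,10), (6,13), (12,16), (16,17), (17,20), (22,23), (23,24), (23,25), (20,26).
Pick (1,4); next start ≥ 4 → (4,7); next start ≥ 7 → (9,10); next start ≥ 10 → (12,16); next start ≥ 16 → (16,17); next start ≥ 17 → (17,20); next start ≥ 20 → (22,23); next start ≥ 23 → (23,24).
Selected 8 talks.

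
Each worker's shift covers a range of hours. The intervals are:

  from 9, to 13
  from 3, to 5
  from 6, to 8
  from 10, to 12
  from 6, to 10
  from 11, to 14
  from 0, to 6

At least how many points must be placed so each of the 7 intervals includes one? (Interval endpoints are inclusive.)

Process intervals by earliest right end; each time one isn't hit yet, stab at its right endpoint.
By right end: [3,5]  [0,6]  [6,8]  [6,10]  [10,12]  [9,13]  [11,14]
[3,5] uncovered → point at 5; [6,8] uncovered → point at 8; [10,12] uncovered → point at 12.
Points: 5, 8, 12 (3 total).

3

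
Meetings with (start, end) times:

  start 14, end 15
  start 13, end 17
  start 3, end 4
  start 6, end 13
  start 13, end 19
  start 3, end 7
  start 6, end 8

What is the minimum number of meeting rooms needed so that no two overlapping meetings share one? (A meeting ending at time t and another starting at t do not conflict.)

Events (time:±→running): 3:+→1 3:+→2 4:-→1 6:+→2 6:+→3 … peak 3.

3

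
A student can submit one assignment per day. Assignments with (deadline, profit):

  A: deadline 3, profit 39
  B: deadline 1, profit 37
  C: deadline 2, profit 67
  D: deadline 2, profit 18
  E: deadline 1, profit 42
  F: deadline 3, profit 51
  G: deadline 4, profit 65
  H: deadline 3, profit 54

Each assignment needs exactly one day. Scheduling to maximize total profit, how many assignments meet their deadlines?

4

Take jobs in profit order; each goes to the latest open slot no later than its deadline.
By profit: C(d2,67), G(d4,65), H(d3,54), F(d3,51), E(d1,42), A(d3,39), B(d1,37), D(d2,18)
C→slot 2; G→slot 4; H→slot 3; F→slot 1; E skipped; A skipped; B skipped; D skipped.
4 of 8 scheduled.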